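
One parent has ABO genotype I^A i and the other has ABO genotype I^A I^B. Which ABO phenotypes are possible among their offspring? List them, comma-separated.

Gametes from I^A i × I^A I^B give offspring ABO genotypes I^A I^A, I^A I^B, I^A i, I^B i, i.e. phenotypes A, B, AB.

A, B, AB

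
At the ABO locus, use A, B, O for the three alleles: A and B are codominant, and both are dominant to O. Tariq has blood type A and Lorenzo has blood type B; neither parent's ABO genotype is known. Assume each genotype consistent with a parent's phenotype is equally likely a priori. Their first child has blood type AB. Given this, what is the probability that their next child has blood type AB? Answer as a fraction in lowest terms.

25/36

Possible genotypes: Tariq ∈ {AA, AO}; Lorenzo ∈ {BB, BO}.
Weight each parental genotype pair by prior × P(type-AB child):
  AA × BB: posterior weight 4/9; P(next child type AB) = 1.
  AA × BO: posterior weight 2/9; P(next child type AB) = 1/2.
  AO × BB: posterior weight 2/9; P(next child type AB) = 1/2.
  AO × BO: posterior weight 1/9; P(next child type AB) = 1/4.
Weighted sum = 25/36.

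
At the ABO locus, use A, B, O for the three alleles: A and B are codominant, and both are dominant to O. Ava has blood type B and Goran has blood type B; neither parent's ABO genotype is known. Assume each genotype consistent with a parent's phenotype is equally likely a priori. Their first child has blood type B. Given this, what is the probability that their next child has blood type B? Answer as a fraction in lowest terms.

19/20

Possible genotypes: Ava ∈ {BB, BO}; Goran ∈ {BB, BO}.
Weight each parental genotype pair by prior × P(type-B child):
  BB × BB: posterior weight 4/15; P(next child type B) = 1.
  BB × BO: posterior weight 4/15; P(next child type B) = 1.
  BO × BB: posterior weight 4/15; P(next child type B) = 1.
  BO × BO: posterior weight 1/5; P(next child type B) = 3/4.
Weighted sum = 19/20.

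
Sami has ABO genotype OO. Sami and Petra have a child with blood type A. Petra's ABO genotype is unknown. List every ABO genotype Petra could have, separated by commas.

AA, AB, AO

For each candidate genotype of Petra, check whether crossing it with OO can produce every observed child phenotype.
  AA → possible child types {A} ✓
  AB → possible child types {A, B} ✓
  AO → possible child types {O, A} ✓
  BB → possible child types {B} ✗
  BO → possible child types {O, B} ✗
  OO → possible child types {O} ✗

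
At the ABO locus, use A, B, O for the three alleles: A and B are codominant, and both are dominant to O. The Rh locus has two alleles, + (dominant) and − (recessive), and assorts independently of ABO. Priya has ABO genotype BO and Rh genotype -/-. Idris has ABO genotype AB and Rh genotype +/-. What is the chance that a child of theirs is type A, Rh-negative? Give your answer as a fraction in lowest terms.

1/8

ABO cross BO × AB → offspring phenotypes: 1/4 A, 1/2 B, 1/4 AB.
Rh cross -/- × +/- → 1/2 Rh+, 1/2 Rh-.
Independent loci: P(type A, Rh-negative) = 1/4 × 1/2 = 1/8.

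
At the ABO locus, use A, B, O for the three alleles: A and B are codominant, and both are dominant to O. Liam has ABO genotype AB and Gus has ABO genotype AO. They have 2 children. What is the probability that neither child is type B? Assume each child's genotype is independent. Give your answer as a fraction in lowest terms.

ABO cross AB × AO → 1/2 A, 1/4 B, 1/4 AB.
So P(type B) = 1/4 per child.
P(not type B) = 3/4 for one child; (3/4)^2 = 9/16.

9/16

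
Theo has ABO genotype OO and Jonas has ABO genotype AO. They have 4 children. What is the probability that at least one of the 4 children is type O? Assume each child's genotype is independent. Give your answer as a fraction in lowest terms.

ABO cross OO × AO → 1/2 O, 1/2 A.
So P(type O) = 1/2 per child.
P(none) = (1/2)^4 = 1/16; P(at least one) = 1 − 1/16 = 15/16.

15/16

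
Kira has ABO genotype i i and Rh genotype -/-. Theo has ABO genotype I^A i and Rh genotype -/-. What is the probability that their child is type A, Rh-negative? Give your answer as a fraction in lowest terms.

ABO cross i i × I^A i → offspring phenotypes: 1/2 O, 1/2 A.
Rh cross -/- × -/- → 1 Rh-.
Independent loci: P(type A, Rh-negative) = 1/2 × 1 = 1/2.

1/2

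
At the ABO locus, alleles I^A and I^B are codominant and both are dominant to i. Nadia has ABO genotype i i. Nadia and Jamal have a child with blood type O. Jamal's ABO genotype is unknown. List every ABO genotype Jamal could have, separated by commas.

For each candidate genotype of Jamal, check whether crossing it with i i can produce every observed child phenotype.
  I^A I^A → possible child types {A} ✗
  I^A I^B → possible child types {A, B} ✗
  I^A i → possible child types {O, A} ✓
  I^B I^B → possible child types {B} ✗
  I^B i → possible child types {O, B} ✓
  i i → possible child types {O} ✓

I^A i, I^B i, i i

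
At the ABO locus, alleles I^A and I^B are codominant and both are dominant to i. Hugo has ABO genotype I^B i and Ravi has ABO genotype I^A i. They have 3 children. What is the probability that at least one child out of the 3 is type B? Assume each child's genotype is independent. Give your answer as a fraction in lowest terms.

37/64

ABO cross I^B i × I^A i → 1/4 O, 1/4 A, 1/4 B, 1/4 AB.
So P(type B) = 1/4 per child.
P(none) = (3/4)^3 = 27/64; P(at least one) = 1 − 27/64 = 37/64.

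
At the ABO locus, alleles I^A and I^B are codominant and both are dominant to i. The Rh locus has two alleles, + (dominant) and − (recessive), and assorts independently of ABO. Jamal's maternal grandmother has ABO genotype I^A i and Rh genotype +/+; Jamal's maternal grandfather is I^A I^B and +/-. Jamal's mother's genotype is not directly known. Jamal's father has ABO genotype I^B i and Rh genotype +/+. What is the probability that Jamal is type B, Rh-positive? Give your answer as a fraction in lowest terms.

3/8

Jamal's mother's ABO genotype from I^A i × I^A I^B: 1/4 I^A I^A, 1/4 I^A I^B, 1/4 I^A i, 1/4 I^B i.
Crossing each possibility with the father I^B i and summing P(type B): 1/4·0 + 1/4·1/2 + 1/4·1/4 + 1/4·3/4 = 3/8.
Similarly for Rh via the mother's Rh distribution: P(Rh+) = 1.
Independent loci: 3/8 × 1 = 3/8.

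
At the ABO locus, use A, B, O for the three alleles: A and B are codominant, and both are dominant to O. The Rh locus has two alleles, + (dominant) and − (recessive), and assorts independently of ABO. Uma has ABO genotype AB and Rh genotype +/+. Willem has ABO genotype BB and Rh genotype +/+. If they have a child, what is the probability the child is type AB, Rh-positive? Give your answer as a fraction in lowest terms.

ABO cross AB × BB → offspring phenotypes: 1/2 B, 1/2 AB.
Rh cross +/+ × +/+ → 1 Rh+.
Independent loci: P(type AB, Rh-positive) = 1/2 × 1 = 1/2.

1/2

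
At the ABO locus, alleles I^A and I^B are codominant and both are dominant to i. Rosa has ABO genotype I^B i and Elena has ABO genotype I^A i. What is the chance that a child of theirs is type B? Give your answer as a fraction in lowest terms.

1/4

ABO cross I^B i × I^A i → offspring phenotypes: 1/4 O, 1/4 A, 1/4 B, 1/4 AB.
So P(type B) = 1/4.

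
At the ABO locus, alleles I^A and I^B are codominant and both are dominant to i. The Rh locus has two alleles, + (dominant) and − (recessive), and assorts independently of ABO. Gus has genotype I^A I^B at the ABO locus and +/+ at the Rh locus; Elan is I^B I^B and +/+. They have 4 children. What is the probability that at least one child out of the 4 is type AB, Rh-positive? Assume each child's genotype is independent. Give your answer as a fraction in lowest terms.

ABO cross I^A I^B × I^B I^B → 1/2 B, 1/2 AB.
Rh cross +/+ × +/+ → 1 Rh+; so P(type AB, Rh-positive) = 1/2 × 1 = 1/2 per child.
P(none) = (1/2)^4 = 1/16; P(at least one) = 1 − 1/16 = 15/16.

15/16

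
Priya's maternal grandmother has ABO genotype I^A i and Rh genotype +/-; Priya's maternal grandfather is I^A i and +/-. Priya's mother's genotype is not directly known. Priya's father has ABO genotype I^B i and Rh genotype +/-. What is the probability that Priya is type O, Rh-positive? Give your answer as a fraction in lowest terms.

Priya's mother's ABO genotype from I^A i × I^A i: 1/4 I^A I^A, 1/2 I^A i, 1/4 i i.
Crossing each possibility with the father I^B i and summing P(type O): 1/4·0 + 1/2·1/4 + 1/4·1/2 = 1/4.
Similarly for Rh via the mother's Rh distribution: P(Rh+) = 3/4.
Independent loci: 1/4 × 3/4 = 3/16.

3/16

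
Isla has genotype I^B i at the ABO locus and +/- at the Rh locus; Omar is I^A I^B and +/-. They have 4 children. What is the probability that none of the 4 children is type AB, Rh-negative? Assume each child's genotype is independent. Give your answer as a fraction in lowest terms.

50625/65536

ABO cross I^B i × I^A I^B → 1/4 A, 1/2 B, 1/4 AB.
Rh cross +/- × +/- → 3/4 Rh+, 1/4 Rh-; so P(type AB, Rh-negative) = 1/4 × 1/4 = 1/16 per child.
P(not type AB, Rh-negative) = 15/16 for one child; (15/16)^4 = 50625/65536.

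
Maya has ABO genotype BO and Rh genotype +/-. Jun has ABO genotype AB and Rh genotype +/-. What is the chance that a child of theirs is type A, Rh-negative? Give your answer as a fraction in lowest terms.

ABO cross BO × AB → offspring phenotypes: 1/4 A, 1/2 B, 1/4 AB.
Rh cross +/- × +/- → 3/4 Rh+, 1/4 Rh-.
Independent loci: P(type A, Rh-negative) = 1/4 × 1/4 = 1/16.

1/16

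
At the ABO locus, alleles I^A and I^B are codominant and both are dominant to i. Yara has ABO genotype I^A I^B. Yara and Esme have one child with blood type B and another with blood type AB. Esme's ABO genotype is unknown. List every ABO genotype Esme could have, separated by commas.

I^A I^B, I^A i, I^B I^B, I^B i

For each candidate genotype of Esme, check whether crossing it with I^A I^B can produce every observed child phenotype.
  I^A I^A → possible child types {A, AB} ✗
  I^A I^B → possible child types {A, B, AB} ✓
  I^A i → possible child types {A, B, AB} ✓
  I^B I^B → possible child types {B, AB} ✓
  I^B i → possible child types {A, B, AB} ✓
  i i → possible child types {A, B} ✗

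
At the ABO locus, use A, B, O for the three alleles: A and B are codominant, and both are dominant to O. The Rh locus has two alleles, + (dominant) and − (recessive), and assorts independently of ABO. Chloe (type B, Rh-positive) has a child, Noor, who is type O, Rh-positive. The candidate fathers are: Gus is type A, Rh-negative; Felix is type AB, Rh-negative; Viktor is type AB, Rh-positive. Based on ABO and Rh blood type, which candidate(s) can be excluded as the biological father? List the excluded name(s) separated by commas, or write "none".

A candidate is excluded only if no genotype consistent with his phenotype could produce a type O, Rh-positive child with a type B, Rh-positive mother.
Felix (type AB, Rh-): no genotype consistent with that phenotype can produce a type-O Rh+ child with a type-B mother.
Viktor (type AB, Rh+): no genotype consistent with that phenotype can produce a type-O Rh+ child with a type-B mother.

Felix, Viktor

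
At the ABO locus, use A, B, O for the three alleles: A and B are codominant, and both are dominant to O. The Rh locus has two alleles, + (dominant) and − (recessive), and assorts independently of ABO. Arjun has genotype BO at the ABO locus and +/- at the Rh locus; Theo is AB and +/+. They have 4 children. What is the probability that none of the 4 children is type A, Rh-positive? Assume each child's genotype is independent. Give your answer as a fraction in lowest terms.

ABO cross BO × AB → 1/4 A, 1/2 B, 1/4 AB.
Rh cross +/- × +/+ → 1 Rh+; so P(type A, Rh-positive) = 1/4 × 1 = 1/4 per child.
P(not type A, Rh-positive) = 3/4 for one child; (3/4)^4 = 81/256.

81/256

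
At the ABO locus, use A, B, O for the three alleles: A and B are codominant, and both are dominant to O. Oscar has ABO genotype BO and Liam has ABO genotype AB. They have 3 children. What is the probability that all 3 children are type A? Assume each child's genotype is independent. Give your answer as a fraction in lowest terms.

ABO cross BO × AB → 1/4 A, 1/2 B, 1/4 AB.
So P(type A) = 1/4 per child.
All 3 independent: (1/4)^3 = 1/64.

1/64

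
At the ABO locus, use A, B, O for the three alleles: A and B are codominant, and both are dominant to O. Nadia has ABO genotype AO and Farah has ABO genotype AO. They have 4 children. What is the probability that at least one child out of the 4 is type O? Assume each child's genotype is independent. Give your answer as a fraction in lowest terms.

ABO cross AO × AO → 1/4 O, 3/4 A.
So P(type O) = 1/4 per child.
P(none) = (3/4)^4 = 81/256; P(at least one) = 1 − 81/256 = 175/256.

175/256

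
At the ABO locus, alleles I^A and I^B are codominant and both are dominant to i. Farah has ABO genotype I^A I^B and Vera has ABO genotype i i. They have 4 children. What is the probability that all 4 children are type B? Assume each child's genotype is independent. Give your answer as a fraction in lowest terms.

ABO cross I^A I^B × i i → 1/2 A, 1/2 B.
So P(type B) = 1/2 per child.
All 4 independent: (1/2)^4 = 1/16.

1/16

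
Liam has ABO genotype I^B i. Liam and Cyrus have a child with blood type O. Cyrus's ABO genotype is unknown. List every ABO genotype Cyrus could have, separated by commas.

I^A i, I^B i, i i

For each candidate genotype of Cyrus, check whether crossing it with I^B i can produce every observed child phenotype.
  I^A I^A → possible child types {A, AB} ✗
  I^A I^B → possible child types {A, B, AB} ✗
  I^A i → possible child types {O, A, B, AB} ✓
  I^B I^B → possible child types {B} ✗
  I^B i → possible child types {O, B} ✓
  i i → possible child types {O, B} ✓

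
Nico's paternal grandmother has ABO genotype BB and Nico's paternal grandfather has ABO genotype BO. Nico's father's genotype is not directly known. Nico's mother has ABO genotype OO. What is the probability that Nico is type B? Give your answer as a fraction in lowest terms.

Nico's father's ABO genotype from BB × BO: 1/2 BB, 1/2 BO.
Crossing each possibility with the mother OO and summing P(type B): 1/2·1 + 1/2·1/2 = 3/4.

3/4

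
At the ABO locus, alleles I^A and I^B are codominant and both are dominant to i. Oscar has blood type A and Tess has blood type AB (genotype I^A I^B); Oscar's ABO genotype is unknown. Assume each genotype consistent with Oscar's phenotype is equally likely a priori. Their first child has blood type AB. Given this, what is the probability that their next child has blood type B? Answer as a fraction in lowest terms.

1/12

Possible genotypes: Oscar ∈ {I^A I^A, I^A i}; Tess ∈ {I^A I^B}.
Weight each parental genotype pair by prior × P(type-AB child):
  I^A I^A × I^A I^B: posterior weight 2/3; P(next child type B) = 0.
  I^A i × I^A I^B: posterior weight 1/3; P(next child type B) = 1/4.
Weighted sum = 1/12.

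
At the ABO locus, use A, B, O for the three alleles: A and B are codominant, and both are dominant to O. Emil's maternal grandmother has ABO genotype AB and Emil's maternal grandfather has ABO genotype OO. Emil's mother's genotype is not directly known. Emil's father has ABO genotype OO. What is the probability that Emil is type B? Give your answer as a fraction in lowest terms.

1/4

Emil's mother's ABO genotype from AB × OO: 1/2 AO, 1/2 BO.
Crossing each possibility with the father OO and summing P(type B): 1/2·0 + 1/2·1/2 = 1/4.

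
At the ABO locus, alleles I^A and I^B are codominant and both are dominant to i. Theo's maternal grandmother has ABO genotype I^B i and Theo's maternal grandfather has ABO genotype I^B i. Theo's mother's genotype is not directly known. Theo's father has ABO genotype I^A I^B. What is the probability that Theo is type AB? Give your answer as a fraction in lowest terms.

1/4

Theo's mother's ABO genotype from I^B i × I^B i: 1/4 I^B I^B, 1/2 I^B i, 1/4 i i.
Crossing each possibility with the father I^A I^B and summing P(type AB): 1/4·1/2 + 1/2·1/4 + 1/4·0 = 1/4.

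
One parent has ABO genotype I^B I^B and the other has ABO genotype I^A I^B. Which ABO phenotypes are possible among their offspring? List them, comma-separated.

B, AB

Gametes from I^B I^B × I^A I^B give offspring ABO genotypes I^A I^B, I^B I^B, i.e. phenotypes B, AB.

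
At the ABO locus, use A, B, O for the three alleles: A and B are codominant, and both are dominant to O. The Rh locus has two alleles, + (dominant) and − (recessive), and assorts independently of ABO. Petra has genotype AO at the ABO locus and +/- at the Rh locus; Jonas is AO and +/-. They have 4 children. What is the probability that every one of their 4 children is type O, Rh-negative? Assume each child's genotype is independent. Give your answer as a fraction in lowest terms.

1/65536

ABO cross AO × AO → 1/4 O, 3/4 A.
Rh cross +/- × +/- → 3/4 Rh+, 1/4 Rh-; so P(type O, Rh-negative) = 1/4 × 1/4 = 1/16 per child.
All 4 independent: (1/16)^4 = 1/65536.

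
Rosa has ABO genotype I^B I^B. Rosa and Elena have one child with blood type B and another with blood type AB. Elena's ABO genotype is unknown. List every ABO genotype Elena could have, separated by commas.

For each candidate genotype of Elena, check whether crossing it with I^B I^B can produce every observed child phenotype.
  I^A I^A → possible child types {AB} ✗
  I^A I^B → possible child types {B, AB} ✓
  I^A i → possible child types {B, AB} ✓
  I^B I^B → possible child types {B} ✗
  I^B i → possible child types {B} ✗
  i i → possible child types {B} ✗

I^A I^B, I^A i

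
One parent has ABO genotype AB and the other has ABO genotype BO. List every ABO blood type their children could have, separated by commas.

Gametes from AB × BO give offspring ABO genotypes AB, AO, BB, BO, i.e. phenotypes A, B, AB.

A, B, AB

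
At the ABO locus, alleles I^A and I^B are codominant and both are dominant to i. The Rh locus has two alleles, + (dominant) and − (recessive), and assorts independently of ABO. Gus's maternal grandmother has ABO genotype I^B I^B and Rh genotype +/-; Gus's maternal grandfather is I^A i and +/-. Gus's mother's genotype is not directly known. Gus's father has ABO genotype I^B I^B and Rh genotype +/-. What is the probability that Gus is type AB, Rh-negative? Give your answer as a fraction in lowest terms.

Gus's mother's ABO genotype from I^B I^B × I^A i: 1/2 I^A I^B, 1/2 I^B i.
Crossing each possibility with the father I^B I^B and summing P(type AB): 1/2·1/2 + 1/2·0 = 1/4.
Similarly for Rh via the mother's Rh distribution: P(Rh-) = 1/4.
Independent loci: 1/4 × 1/4 = 1/16.

1/16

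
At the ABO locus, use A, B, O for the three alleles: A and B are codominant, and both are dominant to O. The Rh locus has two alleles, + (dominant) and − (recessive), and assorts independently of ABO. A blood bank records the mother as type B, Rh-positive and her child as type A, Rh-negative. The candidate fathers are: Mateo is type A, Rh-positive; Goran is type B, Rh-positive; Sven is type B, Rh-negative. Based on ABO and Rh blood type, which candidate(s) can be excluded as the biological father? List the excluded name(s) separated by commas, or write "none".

Goran, Sven

A candidate is excluded only if no genotype consistent with his phenotype could produce a type A, Rh-negative child with a type B, Rh-positive mother.
Goran (type B, Rh+): no genotype consistent with that phenotype can produce a type-A Rh- child with a type-B mother.
Sven (type B, Rh-): no genotype consistent with that phenotype can produce a type-A Rh- child with a type-B mother.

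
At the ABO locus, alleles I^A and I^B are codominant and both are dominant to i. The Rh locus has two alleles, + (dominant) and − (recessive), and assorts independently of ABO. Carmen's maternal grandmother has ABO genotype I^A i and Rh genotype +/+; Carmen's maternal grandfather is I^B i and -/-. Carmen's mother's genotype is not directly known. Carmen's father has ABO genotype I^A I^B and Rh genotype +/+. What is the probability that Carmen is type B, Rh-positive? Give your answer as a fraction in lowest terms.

3/8

Carmen's mother's ABO genotype from I^A i × I^B i: 1/4 I^A I^B, 1/4 I^A i, 1/4 I^B i, 1/4 i i.
Crossing each possibility with the father I^A I^B and summing P(type B): 1/4·1/4 + 1/4·1/4 + 1/4·1/2 + 1/4·1/2 = 3/8.
Similarly for Rh via the mother's Rh distribution: P(Rh+) = 1.
Independent loci: 3/8 × 1 = 3/8.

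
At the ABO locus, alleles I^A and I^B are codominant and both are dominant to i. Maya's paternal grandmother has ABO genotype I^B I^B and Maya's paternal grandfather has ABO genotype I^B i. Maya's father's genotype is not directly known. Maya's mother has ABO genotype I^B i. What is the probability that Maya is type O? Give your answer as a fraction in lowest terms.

Maya's father's ABO genotype from I^B I^B × I^B i: 1/2 I^B I^B, 1/2 I^B i.
Crossing each possibility with the mother I^B i and summing P(type O): 1/2·0 + 1/2·1/4 = 1/8.

1/8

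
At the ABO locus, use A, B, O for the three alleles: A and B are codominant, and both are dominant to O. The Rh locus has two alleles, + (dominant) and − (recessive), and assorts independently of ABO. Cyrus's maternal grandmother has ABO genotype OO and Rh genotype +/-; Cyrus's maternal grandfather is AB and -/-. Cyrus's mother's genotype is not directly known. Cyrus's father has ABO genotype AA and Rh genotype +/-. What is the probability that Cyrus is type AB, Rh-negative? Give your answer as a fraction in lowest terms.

Cyrus's mother's ABO genotype from OO × AB: 1/2 AO, 1/2 BO.
Crossing each possibility with the father AA and summing P(type AB): 1/2·0 + 1/2·1/2 = 1/4.
Similarly for Rh via the mother's Rh distribution: P(Rh-) = 3/8.
Independent loci: 1/4 × 3/8 = 3/32.

3/32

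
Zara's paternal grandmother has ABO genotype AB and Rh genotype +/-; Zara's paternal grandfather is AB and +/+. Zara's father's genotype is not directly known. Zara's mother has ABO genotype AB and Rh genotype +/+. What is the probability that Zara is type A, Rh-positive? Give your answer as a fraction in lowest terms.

1/4

Zara's father's ABO genotype from AB × AB: 1/4 AA, 1/2 AB, 1/4 BB.
Crossing each possibility with the mother AB and summing P(type A): 1/4·1/2 + 1/2·1/4 + 1/4·0 = 1/4.
Similarly for Rh via the father's Rh distribution: P(Rh+) = 1.
Independent loci: 1/4 × 1 = 1/4.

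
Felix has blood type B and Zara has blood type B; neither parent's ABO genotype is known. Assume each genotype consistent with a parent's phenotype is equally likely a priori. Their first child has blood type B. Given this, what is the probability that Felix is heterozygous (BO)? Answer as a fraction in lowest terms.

Possible genotypes: Felix ∈ {BB, BO}; Zara ∈ {BB, BO}.
Weight each parental genotype pair by prior × P(type-B child):
  BB × BB: posterior weight 4/15.
  BB × BO: posterior weight 4/15.
  BO × BB: posterior weight 4/15.
  BO × BO: posterior weight 1/5.
Sum the posterior weight over pairs where Felix is BO: 7/15.

7/15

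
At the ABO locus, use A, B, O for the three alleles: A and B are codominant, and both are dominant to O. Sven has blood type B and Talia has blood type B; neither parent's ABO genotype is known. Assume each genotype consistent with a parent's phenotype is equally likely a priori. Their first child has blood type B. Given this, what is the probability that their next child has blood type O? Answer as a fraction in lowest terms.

Possible genotypes: Sven ∈ {BB, BO}; Talia ∈ {BB, BO}.
Weight each parental genotype pair by prior × P(type-B child):
  BB × BB: posterior weight 4/15; P(next child type O) = 0.
  BB × BO: posterior weight 4/15; P(next child type O) = 0.
  BO × BB: posterior weight 4/15; P(next child type O) = 0.
  BO × BO: posterior weight 1/5; P(next child type O) = 1/4.
Weighted sum = 1/20.

1/20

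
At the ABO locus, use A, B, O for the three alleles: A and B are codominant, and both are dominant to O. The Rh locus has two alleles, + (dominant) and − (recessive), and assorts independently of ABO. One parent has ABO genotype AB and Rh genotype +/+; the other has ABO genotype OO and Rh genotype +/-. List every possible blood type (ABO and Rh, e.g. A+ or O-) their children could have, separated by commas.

A+, B+

Gametes from AB × OO give offspring ABO genotypes AO, BO, i.e. phenotypes A, B.
Rh cross +/+ × +/- → phenotypes Rh+.
Combining independently: A+, B+.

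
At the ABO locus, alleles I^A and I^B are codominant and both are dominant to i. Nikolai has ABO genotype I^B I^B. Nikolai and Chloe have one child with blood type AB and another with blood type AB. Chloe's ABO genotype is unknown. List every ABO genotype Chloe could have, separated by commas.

For each candidate genotype of Chloe, check whether crossing it with I^B I^B can produce every observed child phenotype.
  I^A I^A → possible child types {AB} ✓
  I^A I^B → possible child types {B, AB} ✓
  I^A i → possible child types {B, AB} ✓
  I^B I^B → possible child types {B} ✗
  I^B i → possible child types {B} ✗
  i i → possible child types {B} ✗

I^A I^A, I^A I^B, I^A i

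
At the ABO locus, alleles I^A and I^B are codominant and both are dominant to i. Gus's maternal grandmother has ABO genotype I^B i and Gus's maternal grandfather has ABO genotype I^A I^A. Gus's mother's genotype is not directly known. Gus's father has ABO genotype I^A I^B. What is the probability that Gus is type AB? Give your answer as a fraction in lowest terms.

Gus's mother's ABO genotype from I^B i × I^A I^A: 1/2 I^A I^B, 1/2 I^A i.
Crossing each possibility with the father I^A I^B and summing P(type AB): 1/2·1/2 + 1/2·1/4 = 3/8.

3/8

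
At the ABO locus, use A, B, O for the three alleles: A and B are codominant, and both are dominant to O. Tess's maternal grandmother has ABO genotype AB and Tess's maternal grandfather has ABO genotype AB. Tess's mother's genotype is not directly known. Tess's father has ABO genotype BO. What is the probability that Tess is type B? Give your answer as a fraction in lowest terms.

1/2

Tess's mother's ABO genotype from AB × AB: 1/4 AA, 1/2 AB, 1/4 BB.
Crossing each possibility with the father BO and summing P(type B): 1/4·0 + 1/2·1/2 + 1/4·1 = 1/2.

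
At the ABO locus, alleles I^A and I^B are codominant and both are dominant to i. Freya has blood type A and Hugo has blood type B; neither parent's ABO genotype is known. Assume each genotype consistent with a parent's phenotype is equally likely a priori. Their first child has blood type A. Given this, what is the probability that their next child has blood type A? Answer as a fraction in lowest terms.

5/12

Possible genotypes: Freya ∈ {I^A I^A, I^A i}; Hugo ∈ {I^B I^B, I^B i}.
Weight each parental genotype pair by prior × P(type-A child):
  I^A I^A × I^B i: posterior weight 2/3; P(next child type A) = 1/2.
  I^A i × I^B i: posterior weight 1/3; P(next child type A) = 1/4.
Weighted sum = 5/12.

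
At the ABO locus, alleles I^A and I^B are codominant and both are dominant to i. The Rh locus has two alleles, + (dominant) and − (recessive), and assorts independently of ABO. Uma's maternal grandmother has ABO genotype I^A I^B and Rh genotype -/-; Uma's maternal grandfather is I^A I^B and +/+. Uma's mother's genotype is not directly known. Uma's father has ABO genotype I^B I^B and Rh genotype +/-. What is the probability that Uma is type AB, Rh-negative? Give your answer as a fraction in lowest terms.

1/8

Uma's mother's ABO genotype from I^A I^B × I^A I^B: 1/4 I^A I^A, 1/2 I^A I^B, 1/4 I^B I^B.
Crossing each possibility with the father I^B I^B and summing P(type AB): 1/4·1 + 1/2·1/2 + 1/4·0 = 1/2.
Similarly for Rh via the mother's Rh distribution: P(Rh-) = 1/4.
Independent loci: 1/2 × 1/4 = 1/8.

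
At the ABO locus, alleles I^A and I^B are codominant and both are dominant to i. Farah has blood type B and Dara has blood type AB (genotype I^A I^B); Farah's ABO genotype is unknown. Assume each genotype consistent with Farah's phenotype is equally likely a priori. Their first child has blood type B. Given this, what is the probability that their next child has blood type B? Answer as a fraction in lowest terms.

Possible genotypes: Farah ∈ {I^B I^B, I^B i}; Dara ∈ {I^A I^B}.
Weight each parental genotype pair by prior × P(type-B child):
  I^B I^B × I^A I^B: posterior weight 1/2; P(next child type B) = 1/2.
  I^B i × I^A I^B: posterior weight 1/2; P(next child type B) = 1/2.
Weighted sum = 1/2.

1/2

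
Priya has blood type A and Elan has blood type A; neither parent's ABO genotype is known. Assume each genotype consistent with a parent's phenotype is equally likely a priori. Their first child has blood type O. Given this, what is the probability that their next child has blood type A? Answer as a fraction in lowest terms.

Possible genotypes: Priya ∈ {I^A I^A, I^A i}; Elan ∈ {I^A I^A, I^A i}.
Weight each parental genotype pair by prior × P(type-O child):
  I^A i × I^A i: posterior weight 1; P(next child type A) = 3/4.
Weighted sum = 3/4.

3/4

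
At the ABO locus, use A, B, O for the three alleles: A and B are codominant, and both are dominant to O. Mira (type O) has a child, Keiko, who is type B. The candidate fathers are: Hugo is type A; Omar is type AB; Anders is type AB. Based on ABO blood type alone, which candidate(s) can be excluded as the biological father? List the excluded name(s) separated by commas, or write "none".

Hugo

A candidate is excluded only if no genotype consistent with his phenotype could produce a type B child with a type O mother.
Hugo (type A): no genotype consistent with that phenotype can produce a type-B child with a type-O mother.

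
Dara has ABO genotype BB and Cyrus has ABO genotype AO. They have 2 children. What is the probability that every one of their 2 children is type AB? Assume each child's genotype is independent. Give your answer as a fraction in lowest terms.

1/4

ABO cross BB × AO → 1/2 B, 1/2 AB.
So P(type AB) = 1/2 per child.
All 2 independent: (1/2)^2 = 1/4.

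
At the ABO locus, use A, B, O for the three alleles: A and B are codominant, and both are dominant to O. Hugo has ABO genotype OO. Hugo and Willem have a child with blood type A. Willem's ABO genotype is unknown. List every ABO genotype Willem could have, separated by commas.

For each candidate genotype of Willem, check whether crossing it with OO can produce every observed child phenotype.
  AA → possible child types {A} ✓
  AB → possible child types {A, B} ✓
  AO → possible child types {O, A} ✓
  BB → possible child types {B} ✗
  BO → possible child types {O, B} ✗
  OO → possible child types {O} ✗

AA, AB, AO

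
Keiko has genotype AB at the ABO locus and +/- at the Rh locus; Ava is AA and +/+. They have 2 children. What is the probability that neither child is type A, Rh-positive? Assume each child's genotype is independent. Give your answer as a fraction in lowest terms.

ABO cross AB × AA → 1/2 A, 1/2 AB.
Rh cross +/- × +/+ → 1 Rh+; so P(type A, Rh-positive) = 1/2 × 1 = 1/2 per child.
P(not type A, Rh-positive) = 1/2 for one child; (1/2)^2 = 1/4.

1/4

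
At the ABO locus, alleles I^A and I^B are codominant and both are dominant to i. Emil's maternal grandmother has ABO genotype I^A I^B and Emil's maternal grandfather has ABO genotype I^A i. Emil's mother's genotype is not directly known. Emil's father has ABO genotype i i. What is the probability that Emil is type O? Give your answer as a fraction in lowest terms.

Emil's mother's ABO genotype from I^A I^B × I^A i: 1/4 I^A I^A, 1/4 I^A I^B, 1/4 I^A i, 1/4 I^B i.
Crossing each possibility with the father i i and summing P(type O): 1/4·0 + 1/4·0 + 1/4·1/2 + 1/4·1/2 = 1/4.

1/4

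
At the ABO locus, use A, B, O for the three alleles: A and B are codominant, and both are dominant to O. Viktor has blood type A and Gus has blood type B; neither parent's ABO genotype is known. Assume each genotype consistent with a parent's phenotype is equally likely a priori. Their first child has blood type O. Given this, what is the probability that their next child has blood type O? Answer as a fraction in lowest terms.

Possible genotypes: Viktor ∈ {AA, AO}; Gus ∈ {BB, BO}.
Weight each parental genotype pair by prior × P(type-O child):
  AO × BO: posterior weight 1; P(next child type O) = 1/4.
Weighted sum = 1/4.

1/4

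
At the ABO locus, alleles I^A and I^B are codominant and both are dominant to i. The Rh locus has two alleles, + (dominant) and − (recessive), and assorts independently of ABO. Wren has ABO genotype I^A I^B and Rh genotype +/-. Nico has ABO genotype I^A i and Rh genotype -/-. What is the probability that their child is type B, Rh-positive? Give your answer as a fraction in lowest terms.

ABO cross I^A I^B × I^A i → offspring phenotypes: 1/2 A, 1/4 B, 1/4 AB.
Rh cross +/- × -/- → 1/2 Rh+, 1/2 Rh-.
Independent loci: P(type B, Rh-positive) = 1/4 × 1/2 = 1/8.

1/8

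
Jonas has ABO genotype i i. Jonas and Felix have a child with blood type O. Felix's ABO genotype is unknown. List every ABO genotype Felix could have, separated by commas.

I^A i, I^B i, i i

For each candidate genotype of Felix, check whether crossing it with i i can produce every observed child phenotype.
  I^A I^A → possible child types {A} ✗
  I^A I^B → possible child types {A, B} ✗
  I^A i → possible child types {O, A} ✓
  I^B I^B → possible child types {B} ✗
  I^B i → possible child types {O, B} ✓
  i i → possible child types {O} ✓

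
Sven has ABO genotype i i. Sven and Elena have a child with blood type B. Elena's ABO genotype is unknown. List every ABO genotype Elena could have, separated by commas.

For each candidate genotype of Elena, check whether crossing it with i i can produce every observed child phenotype.
  I^A I^A → possible child types {A} ✗
  I^A I^B → possible child types {A, B} ✓
  I^A i → possible child types {O, A} ✗
  I^B I^B → possible child types {B} ✓
  I^B i → possible child types {O, B} ✓
  i i → possible child types {O} ✗

I^A I^B, I^B I^B, I^B i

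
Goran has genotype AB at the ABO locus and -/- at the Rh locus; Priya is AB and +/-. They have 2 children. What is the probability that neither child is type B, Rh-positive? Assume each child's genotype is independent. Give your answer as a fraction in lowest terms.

49/64

ABO cross AB × AB → 1/4 A, 1/4 B, 1/2 AB.
Rh cross -/- × +/- → 1/2 Rh+, 1/2 Rh-; so P(type B, Rh-positive) = 1/4 × 1/2 = 1/8 per child.
P(not type B, Rh-positive) = 7/8 for one child; (7/8)^2 = 49/64.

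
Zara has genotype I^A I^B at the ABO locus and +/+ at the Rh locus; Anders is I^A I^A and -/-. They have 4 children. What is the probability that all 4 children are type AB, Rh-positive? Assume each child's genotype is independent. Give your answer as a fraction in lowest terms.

ABO cross I^A I^B × I^A I^A → 1/2 A, 1/2 AB.
Rh cross +/+ × -/- → 1 Rh+; so P(type AB, Rh-positive) = 1/2 × 1 = 1/2 per child.
All 4 independent: (1/2)^4 = 1/16.

1/16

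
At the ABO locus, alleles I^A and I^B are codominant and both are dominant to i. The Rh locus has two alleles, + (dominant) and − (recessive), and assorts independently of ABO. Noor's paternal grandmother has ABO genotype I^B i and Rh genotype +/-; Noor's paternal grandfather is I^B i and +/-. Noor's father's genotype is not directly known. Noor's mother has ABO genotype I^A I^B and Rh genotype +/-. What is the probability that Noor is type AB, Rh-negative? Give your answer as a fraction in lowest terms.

Noor's father's ABO genotype from I^B i × I^B i: 1/4 I^B I^B, 1/2 I^B i, 1/4 i i.
Crossing each possibility with the mother I^A I^B and summing P(type AB): 1/4·1/2 + 1/2·1/4 + 1/4·0 = 1/4.
Similarly for Rh via the father's Rh distribution: P(Rh-) = 1/4.
Independent loci: 1/4 × 1/4 = 1/16.

1/16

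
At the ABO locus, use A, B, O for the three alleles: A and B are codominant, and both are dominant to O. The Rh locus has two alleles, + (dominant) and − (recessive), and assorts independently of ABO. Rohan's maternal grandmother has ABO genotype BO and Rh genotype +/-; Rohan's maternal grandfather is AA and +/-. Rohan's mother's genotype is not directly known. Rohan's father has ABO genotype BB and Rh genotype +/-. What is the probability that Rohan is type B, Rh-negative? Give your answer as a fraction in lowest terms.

1/8

Rohan's mother's ABO genotype from BO × AA: 1/2 AB, 1/2 AO.
Crossing each possibility with the father BB and summing P(type B): 1/2·1/2 + 1/2·1/2 = 1/2.
Similarly for Rh via the mother's Rh distribution: P(Rh-) = 1/4.
Independent loci: 1/2 × 1/4 = 1/8.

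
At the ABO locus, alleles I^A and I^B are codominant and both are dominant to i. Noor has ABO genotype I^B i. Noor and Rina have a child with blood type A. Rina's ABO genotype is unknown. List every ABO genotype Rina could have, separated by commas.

For each candidate genotype of Rina, check whether crossing it with I^B i can produce every observed child phenotype.
  I^A I^A → possible child types {A, AB} ✓
  I^A I^B → possible child types {A, B, AB} ✓
  I^A i → possible child types {O, A, B, AB} ✓
  I^B I^B → possible child types {B} ✗
  I^B i → possible child types {O, B} ✗
  i i → possible child types {O, B} ✗

I^A I^A, I^A I^B, I^A i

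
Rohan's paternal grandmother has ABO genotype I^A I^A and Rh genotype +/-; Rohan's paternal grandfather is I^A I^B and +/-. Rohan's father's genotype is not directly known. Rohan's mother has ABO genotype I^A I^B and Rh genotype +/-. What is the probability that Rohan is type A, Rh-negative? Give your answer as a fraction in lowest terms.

Rohan's father's ABO genotype from I^A I^A × I^A I^B: 1/2 I^A I^A, 1/2 I^A I^B.
Crossing each possibility with the mother I^A I^B and summing P(type A): 1/2·1/2 + 1/2·1/4 = 3/8.
Similarly for Rh via the father's Rh distribution: P(Rh-) = 1/4.
Independent loci: 3/8 × 1/4 = 3/32.

3/32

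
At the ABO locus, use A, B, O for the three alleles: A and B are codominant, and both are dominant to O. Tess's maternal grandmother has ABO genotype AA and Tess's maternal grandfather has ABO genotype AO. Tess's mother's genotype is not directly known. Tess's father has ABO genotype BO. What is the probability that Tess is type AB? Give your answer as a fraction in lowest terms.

3/8

Tess's mother's ABO genotype from AA × AO: 1/2 AA, 1/2 AO.
Crossing each possibility with the father BO and summing P(type AB): 1/2·1/2 + 1/2·1/4 = 3/8.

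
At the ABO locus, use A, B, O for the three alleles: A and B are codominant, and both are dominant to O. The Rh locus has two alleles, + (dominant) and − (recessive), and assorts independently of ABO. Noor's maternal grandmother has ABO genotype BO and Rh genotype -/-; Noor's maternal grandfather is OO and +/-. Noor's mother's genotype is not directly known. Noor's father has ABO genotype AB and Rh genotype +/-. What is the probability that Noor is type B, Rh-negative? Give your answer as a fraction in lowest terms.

Noor's mother's ABO genotype from BO × OO: 1/2 BO, 1/2 OO.
Crossing each possibility with the father AB and summing P(type B): 1/2·1/2 + 1/2·1/2 = 1/2.
Similarly for Rh via the mother's Rh distribution: P(Rh-) = 3/8.
Independent loci: 1/2 × 3/8 = 3/16.

3/16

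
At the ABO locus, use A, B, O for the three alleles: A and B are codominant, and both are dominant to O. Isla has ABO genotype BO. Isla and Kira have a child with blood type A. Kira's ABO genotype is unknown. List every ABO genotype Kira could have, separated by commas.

For each candidate genotype of Kira, check whether crossing it with BO can produce every observed child phenotype.
  AA → possible child types {A, AB} ✓
  AB → possible child types {A, B, AB} ✓
  AO → possible child types {O, A, B, AB} ✓
  BB → possible child types {B} ✗
  BO → possible child types {O, B} ✗
  OO → possible child types {O, B} ✗

AA, AB, AO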